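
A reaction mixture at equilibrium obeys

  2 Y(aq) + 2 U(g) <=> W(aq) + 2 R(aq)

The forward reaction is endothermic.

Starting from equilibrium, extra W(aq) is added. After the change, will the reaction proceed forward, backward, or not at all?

Adding W (aq), a product, drives the reaction to the left.

left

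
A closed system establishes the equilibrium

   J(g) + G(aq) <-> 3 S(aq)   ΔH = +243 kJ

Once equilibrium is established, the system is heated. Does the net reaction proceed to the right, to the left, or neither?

The forward reaction is endothermic. Raising T favours the endothermic direction — shift to the right.

right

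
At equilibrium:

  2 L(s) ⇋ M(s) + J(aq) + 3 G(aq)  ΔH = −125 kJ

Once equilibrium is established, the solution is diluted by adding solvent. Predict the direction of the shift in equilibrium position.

Dilution lowers every aqueous concentration by the same factor. Δn_aq = 4 − 0 = +4, so the system shifts toward the side with more dissolved moles — to the right.

right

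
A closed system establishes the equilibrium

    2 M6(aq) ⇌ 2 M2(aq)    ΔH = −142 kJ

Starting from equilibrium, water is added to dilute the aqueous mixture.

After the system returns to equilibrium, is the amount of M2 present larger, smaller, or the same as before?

Dilution scales every aqueous concentration by the same factor. Δn_aq = 2 − 2 = 0, so Q is unchanged — no shift.
No net shift occurs, so the amount of M2 is unchanged.

unchanged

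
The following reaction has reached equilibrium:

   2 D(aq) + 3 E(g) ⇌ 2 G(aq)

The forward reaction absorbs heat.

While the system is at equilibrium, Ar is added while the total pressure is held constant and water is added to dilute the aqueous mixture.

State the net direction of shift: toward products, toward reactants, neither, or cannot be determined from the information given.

left

Adding inert gas at constant total pressure expands the volume and lowers every reacting partial pressure. With Δn_gas = 0 − 3 = -3, Q moves away from K toward the side with fewer gas moles, so the system shifts toward the side with more gas moles — to the left.
Dilution scales every aqueous concentration by the same factor. Δn_aq = 2 − 2 = 0, so Q is unchanged — no shift.
Only the nonzero effect(s) matter; the net shift is to the left.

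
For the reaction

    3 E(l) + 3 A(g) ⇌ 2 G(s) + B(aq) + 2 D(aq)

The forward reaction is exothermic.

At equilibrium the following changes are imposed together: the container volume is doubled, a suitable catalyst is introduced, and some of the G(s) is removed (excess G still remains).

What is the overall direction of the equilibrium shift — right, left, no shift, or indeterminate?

Gas moles: reactants 3, products 0 (Δn_gas = -3). Expansion shifts the system toward the side with more moles of gas — to the left.
A catalyst speeds both forward and reverse rates equally; it changes neither Q nor K — no shift from this change.
G is a pure solid; its activity is 1 regardless of amount, so Q is unaffected — no shift from this change.
Only the nonzero effect(s) matter; the net shift is to the left.

left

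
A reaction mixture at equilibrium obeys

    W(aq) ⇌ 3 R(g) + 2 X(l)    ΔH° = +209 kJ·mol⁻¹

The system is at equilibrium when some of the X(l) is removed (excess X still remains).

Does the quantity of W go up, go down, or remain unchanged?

X is a pure liquid; its activity is 1 regardless of amount, so Q is unaffected — no shift from this change.
No net shift occurs, so the amount of W is unchanged.

unchanged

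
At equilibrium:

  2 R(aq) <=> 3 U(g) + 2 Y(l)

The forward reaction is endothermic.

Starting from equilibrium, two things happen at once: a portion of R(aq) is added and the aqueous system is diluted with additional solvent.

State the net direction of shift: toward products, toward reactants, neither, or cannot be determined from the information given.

cannot be determined

Adding R (aq), a reactant, drives the reaction to the right.
Dilution lowers every aqueous concentration by the same factor. Δn_aq = 0 − 2 = -2, so the system shifts toward the side with more dissolved moles — to the left.
The individual effects push in opposite directions; without quantitative information the net direction cannot be determined.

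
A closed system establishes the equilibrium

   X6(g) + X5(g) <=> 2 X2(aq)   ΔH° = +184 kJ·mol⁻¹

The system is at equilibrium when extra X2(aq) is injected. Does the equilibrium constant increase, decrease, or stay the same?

The equilibrium constant depends only on temperature. This perturbation may move the position of equilibrium, but since T is unchanged, K itself is unchanged.

unchanged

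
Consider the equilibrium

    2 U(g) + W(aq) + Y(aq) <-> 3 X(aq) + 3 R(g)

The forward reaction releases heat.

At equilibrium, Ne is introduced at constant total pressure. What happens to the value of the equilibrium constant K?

The equilibrium constant depends only on temperature. This perturbation may move the position of equilibrium, but since T is unchanged, K itself is unchanged.

unchanged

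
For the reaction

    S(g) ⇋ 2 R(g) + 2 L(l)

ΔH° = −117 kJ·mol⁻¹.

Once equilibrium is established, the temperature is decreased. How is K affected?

increases

K depends on temperature via the van 't Hoff relation. The forward reaction is exothermic, so lowering T increases K.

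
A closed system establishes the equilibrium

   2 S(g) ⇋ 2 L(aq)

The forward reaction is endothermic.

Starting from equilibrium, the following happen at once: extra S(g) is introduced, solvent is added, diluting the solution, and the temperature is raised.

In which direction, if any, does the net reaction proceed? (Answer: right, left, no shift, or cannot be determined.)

right

Adding S (g), a reactant, drives the reaction to the right.
Dilution lowers every aqueous concentration by the same factor. Δn_aq = 2 − 0 = +2, so the system shifts toward the side with more dissolved moles — to the right.
The forward reaction is endothermic. Raising T favours the endothermic direction — shift to the right.
All effects act in the same direction — net shift to the right.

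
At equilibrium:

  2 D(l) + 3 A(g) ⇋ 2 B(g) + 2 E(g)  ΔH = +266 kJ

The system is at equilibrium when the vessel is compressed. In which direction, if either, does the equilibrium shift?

Gas moles: reactants 3, products 4 (Δn_gas = +1). Compression shifts the system toward the side with fewer moles of gas — to the left.

left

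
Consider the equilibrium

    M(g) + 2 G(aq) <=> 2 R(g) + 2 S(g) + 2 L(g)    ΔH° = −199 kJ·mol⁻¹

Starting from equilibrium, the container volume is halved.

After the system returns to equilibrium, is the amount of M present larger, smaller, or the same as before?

increases

Gas moles: reactants 1, products 6 (Δn_gas = +5). Compression shifts the system toward the side with fewer moles of gas — to the left.
The net shift is to the left. M is a reactant, so its amount increases.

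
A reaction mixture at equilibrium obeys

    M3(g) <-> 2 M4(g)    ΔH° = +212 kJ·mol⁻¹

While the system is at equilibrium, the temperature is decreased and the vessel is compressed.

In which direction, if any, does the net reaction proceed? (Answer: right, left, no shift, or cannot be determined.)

The forward reaction is endothermic. Lowering T favours the exothermic direction — shift to the left.
Gas moles: reactants 1, products 2 (Δn_gas = +1). Compression shifts the system toward the side with fewer moles of gas — to the left.
All effects act in the same direction — net shift to the left.

left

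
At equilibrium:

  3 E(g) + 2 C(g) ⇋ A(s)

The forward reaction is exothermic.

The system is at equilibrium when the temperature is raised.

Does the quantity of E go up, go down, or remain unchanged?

increases

The forward reaction is exothermic. Raising T favours the endothermic direction — shift to the left.
The net shift is to the left. E is a reactant, so its amount increases.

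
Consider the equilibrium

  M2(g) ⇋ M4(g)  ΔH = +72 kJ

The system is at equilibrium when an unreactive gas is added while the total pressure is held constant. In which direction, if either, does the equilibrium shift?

no shift

Adding inert gas at constant total pressure expands the volume, scaling every reacting partial pressure by the same factor. Δn_gas = 1 − 1 = 0, so Q is unchanged — no shift.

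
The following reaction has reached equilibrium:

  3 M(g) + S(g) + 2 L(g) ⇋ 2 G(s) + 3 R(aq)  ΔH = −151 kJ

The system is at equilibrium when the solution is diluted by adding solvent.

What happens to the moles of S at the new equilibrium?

Dilution lowers every aqueous concentration by the same factor. Δn_aq = 3 − 0 = +3, so the system shifts toward the side with more dissolved moles — to the right.
The net shift is to the right. S is a reactant, so its amount decreases.

decreases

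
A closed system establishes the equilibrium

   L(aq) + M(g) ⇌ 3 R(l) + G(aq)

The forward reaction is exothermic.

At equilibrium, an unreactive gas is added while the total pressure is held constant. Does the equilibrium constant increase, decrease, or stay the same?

The equilibrium constant depends only on temperature. This perturbation may move the position of equilibrium, but since T is unchanged, K itself is unchanged.

unchanged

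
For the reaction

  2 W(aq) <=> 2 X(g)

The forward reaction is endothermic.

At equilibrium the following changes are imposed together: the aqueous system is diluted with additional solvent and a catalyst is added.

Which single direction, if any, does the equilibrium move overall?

Dilution lowers every aqueous concentration by the same factor. Δn_aq = 0 − 2 = -2, so the system shifts toward the side with more dissolved moles — to the left.
A catalyst speeds both forward and reverse rates equally; it changes neither Q nor K — no shift from this change.
Only the nonzero effect(s) matter; the net shift is to the left.

left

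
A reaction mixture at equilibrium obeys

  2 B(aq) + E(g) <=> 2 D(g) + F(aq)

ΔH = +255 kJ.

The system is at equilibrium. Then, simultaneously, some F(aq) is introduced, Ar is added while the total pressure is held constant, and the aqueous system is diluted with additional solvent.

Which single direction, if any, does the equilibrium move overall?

cannot be determined

Adding F (aq), a product, drives the reaction to the left.
Adding inert gas at constant total pressure expands the volume and lowers every reacting partial pressure. With Δn_gas = 2 − 1 = +1, Q moves away from K toward the side with fewer gas moles, so the system shifts toward the side with more gas moles — to the right.
Dilution lowers every aqueous concentration by the same factor. Δn_aq = 1 − 2 = -1, so the system shifts toward the side with more dissolved moles — to the left.
The individual effects push in opposite directions; without quantitative information the net direction cannot be determined.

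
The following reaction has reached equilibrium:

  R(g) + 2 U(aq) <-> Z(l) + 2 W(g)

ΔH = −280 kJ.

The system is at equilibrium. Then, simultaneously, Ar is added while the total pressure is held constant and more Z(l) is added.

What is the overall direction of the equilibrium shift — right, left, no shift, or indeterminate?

right

Adding inert gas at constant total pressure expands the volume and lowers every reacting partial pressure. With Δn_gas = 2 − 1 = +1, Q moves away from K toward the side with fewer gas moles, so the system shifts toward the side with more gas moles — to the right.
Z is a pure liquid; its activity is 1 regardless of amount, so Q is unaffected — no shift from this change.
Only the nonzero effect(s) matter; the net shift is to the right.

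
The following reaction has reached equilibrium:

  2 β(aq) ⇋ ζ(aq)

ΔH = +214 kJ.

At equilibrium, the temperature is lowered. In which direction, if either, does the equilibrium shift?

The forward reaction is endothermic. Lowering T favours the exothermic direction — shift to the left.

left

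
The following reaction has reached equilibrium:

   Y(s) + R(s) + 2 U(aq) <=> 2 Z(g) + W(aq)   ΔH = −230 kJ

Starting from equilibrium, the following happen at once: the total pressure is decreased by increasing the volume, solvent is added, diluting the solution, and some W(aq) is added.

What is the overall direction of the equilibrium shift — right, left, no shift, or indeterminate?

cannot be determined

Gas moles: reactants 0, products 2 (Δn_gas = +2). Expansion shifts the system toward the side with more moles of gas — to the right.
Dilution lowers every aqueous concentration by the same factor. Δn_aq = 1 − 2 = -1, so the system shifts toward the side with more dissolved moles — to the left.
Adding W (aq), a product, drives the reaction to the left.
The individual effects push in opposite directions; without quantitative information the net direction cannot be determined.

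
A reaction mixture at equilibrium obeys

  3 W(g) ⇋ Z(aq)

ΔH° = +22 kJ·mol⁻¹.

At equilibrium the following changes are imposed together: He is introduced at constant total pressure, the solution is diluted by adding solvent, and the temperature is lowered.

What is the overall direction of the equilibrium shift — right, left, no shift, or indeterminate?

cannot be determined

Adding inert gas at constant total pressure expands the volume and lowers every reacting partial pressure. With Δn_gas = 0 − 3 = -3, Q moves away from K toward the side with fewer gas moles, so the system shifts toward the side with more gas moles — to the left.
Dilution lowers every aqueous concentration by the same factor. Δn_aq = 1 − 0 = +1, so the system shifts toward the side with more dissolved moles — to the right.
The forward reaction is endothermic. Lowering T favours the exothermic direction — shift to the left.
The individual effects push in opposite directions; without quantitative information the net direction cannot be determined.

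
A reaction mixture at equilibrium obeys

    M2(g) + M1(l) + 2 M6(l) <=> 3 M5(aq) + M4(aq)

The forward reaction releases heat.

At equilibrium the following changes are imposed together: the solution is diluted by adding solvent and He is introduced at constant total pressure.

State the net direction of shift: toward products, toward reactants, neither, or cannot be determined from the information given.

cannot be determined

Dilution lowers every aqueous concentration by the same factor. Δn_aq = 4 − 0 = +4, so the system shifts toward the side with more dissolved moles — to the right.
Adding inert gas at constant total pressure expands the volume and lowers every reacting partial pressure. With Δn_gas = 0 − 1 = -1, Q moves away from K toward the side with fewer gas moles, so the system shifts toward the side with more gas moles — to the left.
The individual effects push in opposite directions; without quantitative information the net direction cannot be determined.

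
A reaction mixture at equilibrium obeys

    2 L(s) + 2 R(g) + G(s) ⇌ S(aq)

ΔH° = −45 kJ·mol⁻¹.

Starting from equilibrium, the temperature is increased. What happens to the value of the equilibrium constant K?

K depends on temperature via the van 't Hoff relation. The forward reaction is exothermic, so raising T decreases K.

decreases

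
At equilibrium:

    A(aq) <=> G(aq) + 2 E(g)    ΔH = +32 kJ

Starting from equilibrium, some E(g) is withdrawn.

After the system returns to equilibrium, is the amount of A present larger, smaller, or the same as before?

decreases

Removing E (g), a product, drives the reaction to the right.
The net shift is to the right. A is a reactant, so its amount decreases.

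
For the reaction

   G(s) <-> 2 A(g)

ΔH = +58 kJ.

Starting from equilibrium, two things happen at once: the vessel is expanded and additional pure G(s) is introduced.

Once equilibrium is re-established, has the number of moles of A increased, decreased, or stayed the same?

Gas moles: reactants 0, products 2 (Δn_gas = +2). Expansion shifts the system toward the side with more moles of gas — to the right.
G is a pure solid; its activity is 1 regardless of amount, so Q is unaffected — no shift from this change.
The net shift is to the right. A is a product, so its amount increases.

increases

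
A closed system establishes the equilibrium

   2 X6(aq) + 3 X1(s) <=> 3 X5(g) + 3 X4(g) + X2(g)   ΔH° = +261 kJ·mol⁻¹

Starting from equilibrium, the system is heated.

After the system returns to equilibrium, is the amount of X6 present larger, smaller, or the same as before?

decreases

The forward reaction is endothermic. Raising T favours the endothermic direction — shift to the right.
The net shift is to the right. X6 is a reactant, so its amount decreases.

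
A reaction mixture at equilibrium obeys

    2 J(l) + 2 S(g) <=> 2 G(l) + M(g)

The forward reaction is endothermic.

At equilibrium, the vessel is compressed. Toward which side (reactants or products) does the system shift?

right

Gas moles: reactants 2, products 1 (Δn_gas = -1). Compression shifts the system toward the side with fewer moles of gas — to the right.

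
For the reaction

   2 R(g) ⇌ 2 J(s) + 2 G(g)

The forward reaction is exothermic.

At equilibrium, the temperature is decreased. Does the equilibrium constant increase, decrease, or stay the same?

increases

K depends on temperature via the van 't Hoff relation. The forward reaction is exothermic, so lowering T increases K.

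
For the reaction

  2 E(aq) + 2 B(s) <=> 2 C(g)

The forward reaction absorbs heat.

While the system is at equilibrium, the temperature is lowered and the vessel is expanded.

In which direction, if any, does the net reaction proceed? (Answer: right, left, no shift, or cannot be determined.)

The forward reaction is endothermic. Lowering T favours the exothermic direction — shift to the left.
Gas moles: reactants 0, products 2 (Δn_gas = +2). Expansion shifts the system toward the side with more moles of gas — to the right.
The individual effects push in opposite directions; without quantitative information the net direction cannot be determined.

cannot be determined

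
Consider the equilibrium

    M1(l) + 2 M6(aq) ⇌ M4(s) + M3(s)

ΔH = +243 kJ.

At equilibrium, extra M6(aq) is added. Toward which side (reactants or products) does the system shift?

right

Adding M6 (aq), a reactant, drives the reaction to the right.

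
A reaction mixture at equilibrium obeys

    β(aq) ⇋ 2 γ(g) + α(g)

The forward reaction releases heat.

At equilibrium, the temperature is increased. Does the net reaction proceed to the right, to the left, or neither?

The forward reaction is exothermic. Raising T favours the endothermic direction — shift to the left.

left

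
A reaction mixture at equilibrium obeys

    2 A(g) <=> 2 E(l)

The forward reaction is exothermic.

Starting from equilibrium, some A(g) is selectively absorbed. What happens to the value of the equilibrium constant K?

unchanged

The equilibrium constant depends only on temperature. This perturbation may move the position of equilibrium, but since T is unchanged, K itself is unchanged.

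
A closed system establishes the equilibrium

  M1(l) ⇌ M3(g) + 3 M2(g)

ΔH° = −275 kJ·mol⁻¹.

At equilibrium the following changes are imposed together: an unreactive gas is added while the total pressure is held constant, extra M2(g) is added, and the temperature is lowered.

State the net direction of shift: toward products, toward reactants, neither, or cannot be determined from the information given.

Adding inert gas at constant total pressure expands the volume and lowers every reacting partial pressure. With Δn_gas = 4 − 0 = +4, Q moves away from K toward the side with fewer gas moles, so the system shifts toward the side with more gas moles — to the right.
Adding M2 (g), a product, drives the reaction to the left.
The forward reaction is exothermic. Lowering T favours the exothermic direction — shift to the right.
The individual effects push in opposite directions; without quantitative information the net direction cannot be determined.

cannot be determined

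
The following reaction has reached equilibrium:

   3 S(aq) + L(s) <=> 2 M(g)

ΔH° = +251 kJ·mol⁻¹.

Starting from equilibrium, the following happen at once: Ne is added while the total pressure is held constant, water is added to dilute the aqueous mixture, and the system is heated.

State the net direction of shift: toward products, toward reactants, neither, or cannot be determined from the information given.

Adding inert gas at constant total pressure expands the volume and lowers every reacting partial pressure. With Δn_gas = 2 − 0 = +2, Q moves away from K toward the side with fewer gas moles, so the system shifts toward the side with more gas moles — to the right.
Dilution lowers every aqueous concentration by the same factor. Δn_aq = 0 − 3 = -3, so the system shifts toward the side with more dissolved moles — to the left.
The forward reaction is endothermic. Raising T favours the endothermic direction — shift to the right.
The individual effects push in opposite directions; without quantitative information the net direction cannot be determined.

cannot be determined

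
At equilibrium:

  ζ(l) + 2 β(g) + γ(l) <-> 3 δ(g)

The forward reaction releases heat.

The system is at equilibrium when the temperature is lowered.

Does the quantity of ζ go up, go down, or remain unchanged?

decreases

The forward reaction is exothermic. Lowering T favours the exothermic direction — shift to the right.
The net shift is to the right. ζ is a reactant, so its amount decreases.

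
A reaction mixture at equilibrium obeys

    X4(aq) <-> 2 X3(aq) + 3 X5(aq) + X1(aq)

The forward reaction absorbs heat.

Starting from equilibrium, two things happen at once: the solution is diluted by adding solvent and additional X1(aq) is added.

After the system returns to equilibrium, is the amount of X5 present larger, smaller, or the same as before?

Dilution lowers every aqueous concentration by the same factor. Δn_aq = 6 − 1 = +5, so the system shifts toward the side with more dissolved moles — to the right.
Adding X1 (aq), a product, drives the reaction to the left.
The two effects oppose each other, so the net shift — and hence the change in X5 — cannot be determined from the given information.

cannot be determined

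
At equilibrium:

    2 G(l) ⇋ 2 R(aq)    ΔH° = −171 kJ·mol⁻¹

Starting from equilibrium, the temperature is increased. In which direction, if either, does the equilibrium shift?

left

The forward reaction is exothermic. Raising T favours the endothermic direction — shift to the left.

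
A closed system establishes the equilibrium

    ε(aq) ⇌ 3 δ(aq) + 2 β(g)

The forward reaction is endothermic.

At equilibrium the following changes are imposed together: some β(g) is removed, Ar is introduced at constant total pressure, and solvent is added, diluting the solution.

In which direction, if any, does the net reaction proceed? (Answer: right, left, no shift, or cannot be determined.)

Removing β (g), a product, drives the reaction to the right.
Adding inert gas at constant total pressure expands the volume and lowers every reacting partial pressure. With Δn_gas = 2 − 0 = +2, Q moves away from K toward the side with fewer gas moles, so the system shifts toward the side with more gas moles — to the right.
Dilution lowers every aqueous concentration by the same factor. Δn_aq = 3 − 1 = +2, so the system shifts toward the side with more dissolved moles — to the right.
All effects act in the same direction — net shift to the right.

right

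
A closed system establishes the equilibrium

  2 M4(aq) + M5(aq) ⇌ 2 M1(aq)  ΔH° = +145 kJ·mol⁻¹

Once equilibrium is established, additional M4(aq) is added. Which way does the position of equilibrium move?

Adding M4 (aq), a reactant, drives the reaction to the right.

right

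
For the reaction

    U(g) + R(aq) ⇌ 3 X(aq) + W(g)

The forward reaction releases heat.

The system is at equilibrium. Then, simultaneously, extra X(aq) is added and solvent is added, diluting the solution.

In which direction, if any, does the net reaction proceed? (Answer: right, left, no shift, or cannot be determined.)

Adding X (aq), a product, drives the reaction to the left.
Dilution lowers every aqueous concentration by the same factor. Δn_aq = 3 − 1 = +2, so the system shifts toward the side with more dissolved moles — to the right.
The individual effects push in opposite directions; without quantitative information the net direction cannot be determined.

cannot be determined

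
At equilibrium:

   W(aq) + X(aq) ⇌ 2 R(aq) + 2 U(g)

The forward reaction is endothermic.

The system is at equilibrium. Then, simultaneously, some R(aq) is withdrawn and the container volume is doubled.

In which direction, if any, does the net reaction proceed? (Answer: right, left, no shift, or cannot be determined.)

right

Removing R (aq), a product, drives the reaction to the right.
Gas moles: reactants 0, products 2 (Δn_gas = +2). Expansion shifts the system toward the side with more moles of gas — to the right.
All effects act in the same direction — net shift to the right.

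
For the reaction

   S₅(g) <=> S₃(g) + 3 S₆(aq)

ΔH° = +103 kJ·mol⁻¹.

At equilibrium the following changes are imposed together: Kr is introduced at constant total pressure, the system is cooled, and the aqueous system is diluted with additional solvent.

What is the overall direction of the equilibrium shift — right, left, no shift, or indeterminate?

Adding inert gas at constant total pressure expands the volume, scaling every reacting partial pressure by the same factor. Δn_gas = 1 − 1 = 0, so Q is unchanged — no shift.
The forward reaction is endothermic. Lowering T favours the exothermic direction — shift to the left.
Dilution lowers every aqueous concentration by the same factor. Δn_aq = 3 − 0 = +3, so the system shifts toward the side with more dissolved moles — to the right.
The individual effects push in opposite directions; without quantitative information the net direction cannot be determined.

cannot be determined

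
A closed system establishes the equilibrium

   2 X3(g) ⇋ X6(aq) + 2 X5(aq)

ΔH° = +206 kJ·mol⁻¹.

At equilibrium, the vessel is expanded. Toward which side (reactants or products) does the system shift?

left

Gas moles: reactants 2, products 0 (Δn_gas = -2). Expansion shifts the system toward the side with more moles of gas — to the left.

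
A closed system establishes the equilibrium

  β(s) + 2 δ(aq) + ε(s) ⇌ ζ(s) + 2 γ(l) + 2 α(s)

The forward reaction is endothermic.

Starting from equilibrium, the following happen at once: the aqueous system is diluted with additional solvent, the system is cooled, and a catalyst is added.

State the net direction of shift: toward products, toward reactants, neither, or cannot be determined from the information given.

left

Dilution lowers every aqueous concentration by the same factor. Δn_aq = 0 − 2 = -2, so the system shifts toward the side with more dissolved moles — to the left.
The forward reaction is endothermic. Lowering T favours the exothermic direction — shift to the left.
A catalyst speeds both forward and reverse rates equally; it changes neither Q nor K — no shift from this change.
Only the nonzero effect(s) matter; the net shift is to the left.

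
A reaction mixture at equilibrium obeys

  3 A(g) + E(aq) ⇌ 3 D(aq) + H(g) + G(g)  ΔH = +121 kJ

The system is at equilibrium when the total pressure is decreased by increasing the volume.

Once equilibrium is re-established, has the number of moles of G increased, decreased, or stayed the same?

decreases

Gas moles: reactants 3, products 2 (Δn_gas = -1). Expansion shifts the system toward the side with more moles of gas — to the left.
The net shift is to the left. G is a product, so its amount decreases.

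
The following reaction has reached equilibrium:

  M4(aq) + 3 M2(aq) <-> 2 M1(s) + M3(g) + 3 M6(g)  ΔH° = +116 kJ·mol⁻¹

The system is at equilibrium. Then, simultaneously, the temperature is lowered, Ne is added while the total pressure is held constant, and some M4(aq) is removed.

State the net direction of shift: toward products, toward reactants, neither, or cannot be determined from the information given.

The forward reaction is endothermic. Lowering T favours the exothermic direction — shift to the left.
Adding inert gas at constant total pressure expands the volume and lowers every reacting partial pressure. With Δn_gas = 4 − 0 = +4, Q moves away from K toward the side with fewer gas moles, so the system shifts toward the side with more gas moles — to the right.
Removing M4 (aq), a reactant, drives the reaction to the left.
The individual effects push in opposite directions; without quantitative information the net direction cannot be determined.

cannot be determined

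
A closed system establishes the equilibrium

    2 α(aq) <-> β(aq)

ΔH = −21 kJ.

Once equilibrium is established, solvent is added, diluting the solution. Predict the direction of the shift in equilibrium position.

left

Dilution lowers every aqueous concentration by the same factor. Δn_aq = 1 − 2 = -1, so the system shifts toward the side with more dissolved moles — to the left.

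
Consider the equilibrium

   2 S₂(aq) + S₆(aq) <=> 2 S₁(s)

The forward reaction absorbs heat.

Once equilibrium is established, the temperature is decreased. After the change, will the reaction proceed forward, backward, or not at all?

left

The forward reaction is endothermic. Lowering T favours the exothermic direction — shift to the left.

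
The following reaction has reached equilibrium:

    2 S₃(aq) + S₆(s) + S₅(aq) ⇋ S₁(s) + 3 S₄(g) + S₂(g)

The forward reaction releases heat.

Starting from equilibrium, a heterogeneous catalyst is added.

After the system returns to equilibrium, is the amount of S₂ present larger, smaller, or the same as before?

A catalyst speeds both forward and reverse rates equally; it changes neither Q nor K — no shift from this change.
No net shift occurs, so the amount of S₂ is unchanged.

unchanged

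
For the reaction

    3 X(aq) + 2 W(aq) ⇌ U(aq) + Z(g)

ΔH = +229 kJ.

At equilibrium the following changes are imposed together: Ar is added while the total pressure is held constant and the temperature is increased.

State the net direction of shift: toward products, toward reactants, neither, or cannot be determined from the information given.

right

Adding inert gas at constant total pressure expands the volume and lowers every reacting partial pressure. With Δn_gas = 1 − 0 = +1, Q moves away from K toward the side with fewer gas moles, so the system shifts toward the side with more gas moles — to the right.
The forward reaction is endothermic. Raising T favours the endothermic direction — shift to the right.
All effects act in the same direction — net shift to the right.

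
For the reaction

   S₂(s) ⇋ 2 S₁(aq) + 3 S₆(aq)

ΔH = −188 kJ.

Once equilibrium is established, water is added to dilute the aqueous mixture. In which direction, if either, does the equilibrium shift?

right

Dilution lowers every aqueous concentration by the same factor. Δn_aq = 5 − 0 = +5, so the system shifts toward the side with more dissolved moles — to the right.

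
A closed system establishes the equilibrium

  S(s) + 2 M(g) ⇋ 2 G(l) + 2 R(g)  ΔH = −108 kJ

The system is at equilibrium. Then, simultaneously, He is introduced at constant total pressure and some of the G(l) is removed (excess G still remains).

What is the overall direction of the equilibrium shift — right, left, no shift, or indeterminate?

Adding inert gas at constant total pressure expands the volume, scaling every reacting partial pressure by the same factor. Δn_gas = 2 − 2 = 0, so Q is unchanged — no shift.
G is a pure liquid; its activity is 1 regardless of amount, so Q is unaffected — no shift from this change.
None of the changes alters Q relative to K, so there is no net shift.

no shift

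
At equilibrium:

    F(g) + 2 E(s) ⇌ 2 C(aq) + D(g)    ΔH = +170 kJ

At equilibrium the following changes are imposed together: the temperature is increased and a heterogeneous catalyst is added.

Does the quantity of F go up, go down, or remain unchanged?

decreases

The forward reaction is endothermic. Raising T favours the endothermic direction — shift to the right.
A catalyst speeds both forward and reverse rates equally; it changes neither Q nor K — no shift from this change.
The net shift is to the right. F is a reactant, so its amount decreases.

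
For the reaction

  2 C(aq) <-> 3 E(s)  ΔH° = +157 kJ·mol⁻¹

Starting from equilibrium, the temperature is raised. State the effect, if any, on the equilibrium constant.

increases

K depends on temperature via the van 't Hoff relation. The forward reaction is endothermic, so raising T increases K.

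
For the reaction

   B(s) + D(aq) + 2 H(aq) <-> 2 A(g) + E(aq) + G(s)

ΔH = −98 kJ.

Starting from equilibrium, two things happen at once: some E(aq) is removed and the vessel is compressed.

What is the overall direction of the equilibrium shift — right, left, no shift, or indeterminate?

Removing E (aq), a product, drives the reaction to the right.
Gas moles: reactants 0, products 2 (Δn_gas = +2). Compression shifts the system toward the side with fewer moles of gas — to the left.
The individual effects push in opposite directions; without quantitative information the net direction cannot be determined.

cannot be determined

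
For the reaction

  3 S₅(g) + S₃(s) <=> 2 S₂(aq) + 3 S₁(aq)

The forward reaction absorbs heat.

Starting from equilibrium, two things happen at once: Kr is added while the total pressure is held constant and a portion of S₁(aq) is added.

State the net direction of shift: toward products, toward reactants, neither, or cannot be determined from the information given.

Adding inert gas at constant total pressure expands the volume and lowers every reacting partial pressure. With Δn_gas = 0 − 3 = -3, Q moves away from K toward the side with fewer gas moles, so the system shifts toward the side with more gas moles — to the left.
Adding S₁ (aq), a product, drives the reaction to the left.
All effects act in the same direction — net shift to the left.

left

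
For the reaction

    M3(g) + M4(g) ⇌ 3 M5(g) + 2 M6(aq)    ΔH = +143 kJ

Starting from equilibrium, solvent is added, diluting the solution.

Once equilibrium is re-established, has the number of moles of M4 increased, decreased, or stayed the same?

decreases

Dilution lowers every aqueous concentration by the same factor. Δn_aq = 2 − 0 = +2, so the system shifts toward the side with more dissolved moles — to the right.
The net shift is to the right. M4 is a reactant, so its amount decreases.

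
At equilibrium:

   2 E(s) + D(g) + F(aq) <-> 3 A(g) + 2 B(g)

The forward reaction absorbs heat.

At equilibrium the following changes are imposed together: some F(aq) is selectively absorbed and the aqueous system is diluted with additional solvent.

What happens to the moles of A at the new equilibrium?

Removing F (aq), a reactant, drives the reaction to the left.
Dilution lowers every aqueous concentration by the same factor. Δn_aq = 0 − 1 = -1, so the system shifts toward the side with more dissolved moles — to the left.
The net shift is to the left. A is a product, so its amount decreases.

decreases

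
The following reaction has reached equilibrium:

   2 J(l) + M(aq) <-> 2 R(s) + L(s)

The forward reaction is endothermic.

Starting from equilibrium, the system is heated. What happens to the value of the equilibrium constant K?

increases

K depends on temperature via the van 't Hoff relation. The forward reaction is endothermic, so raising T increases K.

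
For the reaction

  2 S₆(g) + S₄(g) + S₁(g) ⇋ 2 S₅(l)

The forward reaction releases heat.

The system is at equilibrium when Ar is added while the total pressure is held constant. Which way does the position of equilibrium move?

left

Adding inert gas at constant total pressure expands the volume and lowers every reacting partial pressure. With Δn_gas = 0 − 4 = -4, Q moves away from K toward the side with fewer gas moles, so the system shifts toward the side with more gas moles — to the left.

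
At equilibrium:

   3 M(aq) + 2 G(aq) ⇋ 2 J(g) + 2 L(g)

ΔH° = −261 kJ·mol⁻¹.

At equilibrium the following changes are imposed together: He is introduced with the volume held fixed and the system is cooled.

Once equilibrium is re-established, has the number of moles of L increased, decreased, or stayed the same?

increases

At constant volume, adding an inert gas leaves every reacting species' partial pressure unchanged, so Q is unchanged — no shift from this change.
The forward reaction is exothermic. Lowering T favours the exothermic direction — shift to the right.
The net shift is to the right. L is a product, so its amount increases.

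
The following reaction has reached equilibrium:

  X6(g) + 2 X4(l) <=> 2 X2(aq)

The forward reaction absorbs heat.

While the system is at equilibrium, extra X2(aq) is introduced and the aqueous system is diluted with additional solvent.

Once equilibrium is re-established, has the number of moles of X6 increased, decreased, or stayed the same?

cannot be determined

Adding X2 (aq), a product, drives the reaction to the left.
Dilution lowers every aqueous concentration by the same factor. Δn_aq = 2 − 0 = +2, so the system shifts toward the side with more dissolved moles — to the right.
The two effects oppose each other, so the net shift — and hence the change in X6 — cannot be determined from the given information.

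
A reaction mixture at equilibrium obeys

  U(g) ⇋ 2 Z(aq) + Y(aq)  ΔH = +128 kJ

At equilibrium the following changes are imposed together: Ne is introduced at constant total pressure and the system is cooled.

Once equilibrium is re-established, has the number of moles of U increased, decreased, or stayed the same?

increases

Adding inert gas at constant total pressure expands the volume and lowers every reacting partial pressure. With Δn_gas = 0 − 1 = -1, Q moves away from K toward the side with fewer gas moles, so the system shifts toward the side with more gas moles — to the left.
The forward reaction is endothermic. Lowering T favours the exothermic direction — shift to the left.
The net shift is to the left. U is a reactant, so its amount increases.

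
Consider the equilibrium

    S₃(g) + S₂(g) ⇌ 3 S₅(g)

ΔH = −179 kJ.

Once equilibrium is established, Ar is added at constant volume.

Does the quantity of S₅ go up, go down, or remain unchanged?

unchanged

At constant volume, adding an inert gas leaves every reacting species' partial pressure unchanged, so Q is unchanged — no shift from this change.
No net shift occurs, so the amount of S₅ is unchanged.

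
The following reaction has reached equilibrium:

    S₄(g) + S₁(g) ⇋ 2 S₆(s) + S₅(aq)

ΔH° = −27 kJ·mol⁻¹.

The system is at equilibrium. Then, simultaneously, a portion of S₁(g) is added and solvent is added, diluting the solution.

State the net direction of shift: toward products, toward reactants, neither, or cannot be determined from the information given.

Adding S₁ (g), a reactant, drives the reaction to the right.
Dilution lowers every aqueous concentration by the same factor. Δn_aq = 1 − 0 = +1, so the system shifts toward the side with more dissolved moles — to the right.
All effects act in the same direction — net shift to the right.

right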